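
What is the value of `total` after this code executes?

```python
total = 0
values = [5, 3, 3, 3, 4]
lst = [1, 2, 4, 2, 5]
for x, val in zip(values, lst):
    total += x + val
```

Let's trace through this code step by step.

Initialize: total = 0
Initialize: values = [5, 3, 3, 3, 4]
Initialize: lst = [1, 2, 4, 2, 5]
Entering loop: for x, val in zip(values, lst):

After execution: total = 32
32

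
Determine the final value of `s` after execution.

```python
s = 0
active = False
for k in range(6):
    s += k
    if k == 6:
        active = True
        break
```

Let's trace through this code step by step.

Initialize: s = 0
Initialize: active = False
Entering loop: for k in range(6):

After execution: s = 15
15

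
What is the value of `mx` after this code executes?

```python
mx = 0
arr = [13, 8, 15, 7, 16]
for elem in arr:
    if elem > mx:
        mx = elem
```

Let's trace through this code step by step.

Initialize: mx = 0
Initialize: arr = [13, 8, 15, 7, 16]
Entering loop: for elem in arr:

After execution: mx = 16
16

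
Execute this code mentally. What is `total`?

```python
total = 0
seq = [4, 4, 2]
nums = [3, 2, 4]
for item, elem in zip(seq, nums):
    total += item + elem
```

Let's trace through this code step by step.

Initialize: total = 0
Initialize: seq = [4, 4, 2]
Initialize: nums = [3, 2, 4]
Entering loop: for item, elem in zip(seq, nums):

After execution: total = 19
19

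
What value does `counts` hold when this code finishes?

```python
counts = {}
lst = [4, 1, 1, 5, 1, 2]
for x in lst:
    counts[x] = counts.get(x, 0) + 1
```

Let's trace through this code step by step.

Initialize: counts = {}
Initialize: lst = [4, 1, 1, 5, 1, 2]
Entering loop: for x in lst:

After execution: counts = {4: 1, 1: 3, 5: 1, 2: 1}
{4: 1, 1: 3, 5: 1, 2: 1}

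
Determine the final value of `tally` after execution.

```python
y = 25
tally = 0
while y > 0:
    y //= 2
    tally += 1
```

Let's trace through this code step by step.

Initialize: y = 25
Initialize: tally = 0
Entering loop: while y > 0:

After execution: tally = 5
5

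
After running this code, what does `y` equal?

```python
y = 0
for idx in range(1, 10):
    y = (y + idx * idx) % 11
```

Let's trace through this code step by step.

Initialize: y = 0
Entering loop: for idx in range(1, 10):

After execution: y = 10
10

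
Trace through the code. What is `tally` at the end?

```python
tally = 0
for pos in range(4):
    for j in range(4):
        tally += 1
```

Let's trace through this code step by step.

Initialize: tally = 0
Entering loop: for pos in range(4):

After execution: tally = 16
16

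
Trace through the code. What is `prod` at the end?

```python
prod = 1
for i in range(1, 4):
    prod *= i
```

Let's trace through this code step by step.

Initialize: prod = 1
Entering loop: for i in range(1, 4):

After execution: prod = 6
6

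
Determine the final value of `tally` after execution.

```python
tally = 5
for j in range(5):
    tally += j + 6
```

Let's trace through this code step by step.

Initialize: tally = 5
Entering loop: for j in range(5):

After execution: tally = 45
45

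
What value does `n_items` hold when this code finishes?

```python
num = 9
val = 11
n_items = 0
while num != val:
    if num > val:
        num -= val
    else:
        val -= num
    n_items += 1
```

Let's trace through this code step by step.

Initialize: num = 9
Initialize: val = 11
Initialize: n_items = 0
Entering loop: while num != val:

After execution: n_items = 6
6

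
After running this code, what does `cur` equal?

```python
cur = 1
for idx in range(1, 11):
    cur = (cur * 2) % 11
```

Let's trace through this code step by step.

Initialize: cur = 1
Entering loop: for idx in range(1, 11):

After execution: cur = 1
1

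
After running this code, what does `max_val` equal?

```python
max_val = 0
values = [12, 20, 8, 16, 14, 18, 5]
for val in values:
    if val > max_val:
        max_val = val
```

Let's trace through this code step by step.

Initialize: max_val = 0
Initialize: values = [12, 20, 8, 16, 14, 18, 5]
Entering loop: for val in values:

After execution: max_val = 20
20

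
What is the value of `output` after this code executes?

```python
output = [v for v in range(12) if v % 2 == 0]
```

Let's trace through this code step by step.

Initialize: output = [v for v in range(12) if v % 2 == 0]

After execution: output = [0, 2, 4, 6, 8, 10]
[0, 2, 4, 6, 8, 10]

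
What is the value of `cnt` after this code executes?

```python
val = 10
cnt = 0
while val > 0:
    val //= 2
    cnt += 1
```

Let's trace through this code step by step.

Initialize: val = 10
Initialize: cnt = 0
Entering loop: while val > 0:

After execution: cnt = 4
4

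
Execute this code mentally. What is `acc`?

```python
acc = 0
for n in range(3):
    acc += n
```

Let's trace through this code step by step.

Initialize: acc = 0
Entering loop: for n in range(3):

After execution: acc = 3
3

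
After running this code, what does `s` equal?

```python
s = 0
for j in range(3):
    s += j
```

Let's trace through this code step by step.

Initialize: s = 0
Entering loop: for j in range(3):

After execution: s = 3
3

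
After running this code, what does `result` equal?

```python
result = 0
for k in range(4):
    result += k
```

Let's trace through this code step by step.

Initialize: result = 0
Entering loop: for k in range(4):

After execution: result = 6
6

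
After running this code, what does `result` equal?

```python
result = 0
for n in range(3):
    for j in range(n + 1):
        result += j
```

Let's trace through this code step by step.

Initialize: result = 0
Entering loop: for n in range(3):

After execution: result = 4
4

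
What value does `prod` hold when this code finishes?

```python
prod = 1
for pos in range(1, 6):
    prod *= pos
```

Let's trace through this code step by step.

Initialize: prod = 1
Entering loop: for pos in range(1, 6):

After execution: prod = 120
120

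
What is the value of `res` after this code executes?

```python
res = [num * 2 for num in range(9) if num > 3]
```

Let's trace through this code step by step.

Initialize: res = [num * 2 for num in range(9) if num > 3]

After execution: res = [8, 10, 12, 14, 16]
[8, 10, 12, 14, 16]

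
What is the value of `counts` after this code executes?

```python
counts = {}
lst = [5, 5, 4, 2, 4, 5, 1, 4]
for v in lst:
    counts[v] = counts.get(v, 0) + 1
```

Let's trace through this code step by step.

Initialize: counts = {}
Initialize: lst = [5, 5, 4, 2, 4, 5, 1, 4]
Entering loop: for v in lst:

After execution: counts = {5: 3, 4: 3, 2: 1, 1: 1}
{5: 3, 4: 3, 2: 1, 1: 1}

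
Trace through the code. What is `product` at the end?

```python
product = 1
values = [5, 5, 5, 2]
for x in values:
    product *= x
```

Let's trace through this code step by step.

Initialize: product = 1
Initialize: values = [5, 5, 5, 2]
Entering loop: for x in values:

After execution: product = 250
250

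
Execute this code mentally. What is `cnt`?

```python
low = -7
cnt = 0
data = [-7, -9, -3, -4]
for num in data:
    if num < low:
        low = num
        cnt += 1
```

Let's trace through this code step by step.

Initialize: low = -7
Initialize: cnt = 0
Initialize: data = [-7, -9, -3, -4]
Entering loop: for num in data:

After execution: cnt = 1
1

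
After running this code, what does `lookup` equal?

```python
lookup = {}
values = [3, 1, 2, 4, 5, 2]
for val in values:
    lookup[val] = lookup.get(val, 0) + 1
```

Let's trace through this code step by step.

Initialize: lookup = {}
Initialize: values = [3, 1, 2, 4, 5, 2]
Entering loop: for val in values:

After execution: lookup = {3: 1, 1: 1, 2: 2, 4: 1, 5: 1}
{3: 1, 1: 1, 2: 2, 4: 1, 5: 1}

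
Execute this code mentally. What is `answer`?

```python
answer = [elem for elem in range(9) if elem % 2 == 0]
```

Let's trace through this code step by step.

Initialize: answer = [elem for elem in range(9) if elem % 2 == 0]

After execution: answer = [0, 2, 4, 6, 8]
[0, 2, 4, 6, 8]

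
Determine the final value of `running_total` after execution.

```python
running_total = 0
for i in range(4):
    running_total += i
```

Let's trace through this code step by step.

Initialize: running_total = 0
Entering loop: for i in range(4):

After execution: running_total = 6
6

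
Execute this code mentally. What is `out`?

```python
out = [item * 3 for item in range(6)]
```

Let's trace through this code step by step.

Initialize: out = [item * 3 for item in range(6)]

After execution: out = [0, 3, 6, 9, 12, 15]
[0, 3, 6, 9, 12, 15]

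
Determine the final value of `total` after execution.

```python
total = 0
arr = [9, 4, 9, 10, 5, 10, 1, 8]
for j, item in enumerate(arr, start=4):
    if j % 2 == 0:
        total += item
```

Let's trace through this code step by step.

Initialize: total = 0
Initialize: arr = [9, 4, 9, 10, 5, 10, 1, 8]
Entering loop: for j, item in enumerate(arr, start=4):

After execution: total = 24
24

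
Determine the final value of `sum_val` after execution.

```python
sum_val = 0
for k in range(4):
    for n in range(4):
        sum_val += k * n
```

Let's trace through this code step by step.

Initialize: sum_val = 0
Entering loop: for k in range(4):

After execution: sum_val = 36
36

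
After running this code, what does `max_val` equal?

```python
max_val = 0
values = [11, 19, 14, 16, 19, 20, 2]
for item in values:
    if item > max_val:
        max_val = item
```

Let's trace through this code step by step.

Initialize: max_val = 0
Initialize: values = [11, 19, 14, 16, 19, 20, 2]
Entering loop: for item in values:

After execution: max_val = 20
20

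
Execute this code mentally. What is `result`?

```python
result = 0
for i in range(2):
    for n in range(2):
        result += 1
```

Let's trace through this code step by step.

Initialize: result = 0
Entering loop: for i in range(2):

After execution: result = 4
4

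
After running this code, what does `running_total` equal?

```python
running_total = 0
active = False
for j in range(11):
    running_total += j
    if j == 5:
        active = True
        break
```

Let's trace through this code step by step.

Initialize: running_total = 0
Initialize: active = False
Entering loop: for j in range(11):

After execution: running_total = 15
15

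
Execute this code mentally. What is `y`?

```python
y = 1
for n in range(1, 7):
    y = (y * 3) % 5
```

Let's trace through this code step by step.

Initialize: y = 1
Entering loop: for n in range(1, 7):

After execution: y = 4
4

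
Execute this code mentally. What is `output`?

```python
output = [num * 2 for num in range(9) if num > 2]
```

Let's trace through this code step by step.

Initialize: output = [num * 2 for num in range(9) if num > 2]

After execution: output = [6, 8, 10, 12, 14, 16]
[6, 8, 10, 12, 14, 16]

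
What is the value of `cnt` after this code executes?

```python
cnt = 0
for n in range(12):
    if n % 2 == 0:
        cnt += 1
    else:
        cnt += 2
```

Let's trace through this code step by step.

Initialize: cnt = 0
Entering loop: for n in range(12):

After execution: cnt = 18
18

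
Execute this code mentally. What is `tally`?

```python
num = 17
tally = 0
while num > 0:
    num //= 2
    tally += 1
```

Let's trace through this code step by step.

Initialize: num = 17
Initialize: tally = 0
Entering loop: while num > 0:

After execution: tally = 5
5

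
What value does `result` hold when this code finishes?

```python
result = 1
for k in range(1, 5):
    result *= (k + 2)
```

Let's trace through this code step by step.

Initialize: result = 1
Entering loop: for k in range(1, 5):

After execution: result = 360
360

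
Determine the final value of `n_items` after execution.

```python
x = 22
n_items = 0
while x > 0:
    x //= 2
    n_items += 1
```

Let's trace through this code step by step.

Initialize: x = 22
Initialize: n_items = 0
Entering loop: while x > 0:

After execution: n_items = 5
5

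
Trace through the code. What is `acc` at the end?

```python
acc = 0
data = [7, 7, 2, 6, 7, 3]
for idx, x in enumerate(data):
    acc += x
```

Let's trace through this code step by step.

Initialize: acc = 0
Initialize: data = [7, 7, 2, 6, 7, 3]
Entering loop: for idx, x in enumerate(data):

After execution: acc = 32
32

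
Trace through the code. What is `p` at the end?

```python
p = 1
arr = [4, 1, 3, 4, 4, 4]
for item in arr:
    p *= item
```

Let's trace through this code step by step.

Initialize: p = 1
Initialize: arr = [4, 1, 3, 4, 4, 4]
Entering loop: for item in arr:

After execution: p = 768
768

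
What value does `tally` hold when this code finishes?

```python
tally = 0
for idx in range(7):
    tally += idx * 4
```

Let's trace through this code step by step.

Initialize: tally = 0
Entering loop: for idx in range(7):

After execution: tally = 84
84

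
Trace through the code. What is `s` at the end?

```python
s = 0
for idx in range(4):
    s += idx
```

Let's trace through this code step by step.

Initialize: s = 0
Entering loop: for idx in range(4):

After execution: s = 6
6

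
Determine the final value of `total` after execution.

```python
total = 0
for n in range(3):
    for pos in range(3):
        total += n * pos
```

Let's trace through this code step by step.

Initialize: total = 0
Entering loop: for n in range(3):

After execution: total = 9
9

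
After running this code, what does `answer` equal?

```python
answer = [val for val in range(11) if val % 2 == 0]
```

Let's trace through this code step by step.

Initialize: answer = [val for val in range(11) if val % 2 == 0]

After execution: answer = [0, 2, 4, 6, 8, 10]
[0, 2, 4, 6, 8, 10]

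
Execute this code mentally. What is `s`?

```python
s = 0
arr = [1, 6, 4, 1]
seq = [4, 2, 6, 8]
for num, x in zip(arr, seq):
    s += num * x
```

Let's trace through this code step by step.

Initialize: s = 0
Initialize: arr = [1, 6, 4, 1]
Initialize: seq = [4, 2, 6, 8]
Entering loop: for num, x in zip(arr, seq):

After execution: s = 48
48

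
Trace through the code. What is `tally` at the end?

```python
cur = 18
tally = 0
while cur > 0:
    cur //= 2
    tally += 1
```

Let's trace through this code step by step.

Initialize: cur = 18
Initialize: tally = 0
Entering loop: while cur > 0:

After execution: tally = 5
5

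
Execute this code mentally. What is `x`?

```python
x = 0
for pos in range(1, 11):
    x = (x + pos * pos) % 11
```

Let's trace through this code step by step.

Initialize: x = 0
Entering loop: for pos in range(1, 11):

After execution: x = 0
0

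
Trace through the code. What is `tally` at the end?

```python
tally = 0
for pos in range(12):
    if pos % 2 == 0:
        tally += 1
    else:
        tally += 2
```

Let's trace through this code step by step.

Initialize: tally = 0
Entering loop: for pos in range(12):

After execution: tally = 18
18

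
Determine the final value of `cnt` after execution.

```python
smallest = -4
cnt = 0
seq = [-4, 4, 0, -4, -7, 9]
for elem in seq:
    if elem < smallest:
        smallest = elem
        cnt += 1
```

Let's trace through this code step by step.

Initialize: smallest = -4
Initialize: cnt = 0
Initialize: seq = [-4, 4, 0, -4, -7, 9]
Entering loop: for elem in seq:

After execution: cnt = 1
1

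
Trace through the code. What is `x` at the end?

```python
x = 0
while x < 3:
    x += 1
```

Let's trace through this code step by step.

Initialize: x = 0
Entering loop: while x < 3:

After execution: x = 3
3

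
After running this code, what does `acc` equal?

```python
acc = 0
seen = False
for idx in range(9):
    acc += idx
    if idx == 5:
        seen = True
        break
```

Let's trace through this code step by step.

Initialize: acc = 0
Initialize: seen = False
Entering loop: for idx in range(9):

After execution: acc = 15
15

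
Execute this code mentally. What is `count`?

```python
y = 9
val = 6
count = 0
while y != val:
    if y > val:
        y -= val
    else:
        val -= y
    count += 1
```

Let's trace through this code step by step.

Initialize: y = 9
Initialize: val = 6
Initialize: count = 0
Entering loop: while y != val:

After execution: count = 2
2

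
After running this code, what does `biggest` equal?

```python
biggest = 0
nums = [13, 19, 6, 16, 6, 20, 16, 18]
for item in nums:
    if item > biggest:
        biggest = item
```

Let's trace through this code step by step.

Initialize: biggest = 0
Initialize: nums = [13, 19, 6, 16, 6, 20, 16, 18]
Entering loop: for item in nums:

After execution: biggest = 20
20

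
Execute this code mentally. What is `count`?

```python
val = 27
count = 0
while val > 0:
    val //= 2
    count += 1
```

Let's trace through this code step by step.

Initialize: val = 27
Initialize: count = 0
Entering loop: while val > 0:

After execution: count = 5
5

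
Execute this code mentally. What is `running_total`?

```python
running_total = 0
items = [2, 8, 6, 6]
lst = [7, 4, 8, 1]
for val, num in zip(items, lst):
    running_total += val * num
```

Let's trace through this code step by step.

Initialize: running_total = 0
Initialize: items = [2, 8, 6, 6]
Initialize: lst = [7, 4, 8, 1]
Entering loop: for val, num in zip(items, lst):

After execution: running_total = 100
100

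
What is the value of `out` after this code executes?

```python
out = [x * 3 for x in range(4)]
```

Let's trace through this code step by step.

Initialize: out = [x * 3 for x in range(4)]

After execution: out = [0, 3, 6, 9]
[0, 3, 6, 9]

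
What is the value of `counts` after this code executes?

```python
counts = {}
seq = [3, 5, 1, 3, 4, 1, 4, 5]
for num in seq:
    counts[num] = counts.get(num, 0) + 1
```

Let's trace through this code step by step.

Initialize: counts = {}
Initialize: seq = [3, 5, 1, 3, 4, 1, 4, 5]
Entering loop: for num in seq:

After execution: counts = {3: 2, 5: 2, 1: 2, 4: 2}
{3: 2, 5: 2, 1: 2, 4: 2}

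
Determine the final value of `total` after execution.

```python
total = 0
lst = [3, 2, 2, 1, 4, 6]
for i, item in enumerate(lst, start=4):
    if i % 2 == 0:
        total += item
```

Let's trace through this code step by step.

Initialize: total = 0
Initialize: lst = [3, 2, 2, 1, 4, 6]
Entering loop: for i, item in enumerate(lst, start=4):

After execution: total = 9
9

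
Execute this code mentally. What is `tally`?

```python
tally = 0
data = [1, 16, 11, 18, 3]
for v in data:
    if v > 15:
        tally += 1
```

Let's trace through this code step by step.

Initialize: tally = 0
Initialize: data = [1, 16, 11, 18, 3]
Entering loop: for v in data:

After execution: tally = 2
2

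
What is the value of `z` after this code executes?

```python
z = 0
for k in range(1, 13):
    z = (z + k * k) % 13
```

Let's trace through this code step by step.

Initialize: z = 0
Entering loop: for k in range(1, 13):

After execution: z = 0
0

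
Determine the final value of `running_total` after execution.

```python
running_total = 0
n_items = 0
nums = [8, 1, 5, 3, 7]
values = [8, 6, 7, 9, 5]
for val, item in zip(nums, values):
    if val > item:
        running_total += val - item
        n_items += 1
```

Let's trace through this code step by step.

Initialize: running_total = 0
Initialize: n_items = 0
Initialize: nums = [8, 1, 5, 3, 7]
Initialize: values = [8, 6, 7, 9, 5]
Entering loop: for val, item in zip(nums, values):

After execution: running_total = 2
2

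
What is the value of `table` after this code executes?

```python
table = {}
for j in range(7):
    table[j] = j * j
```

Let's trace through this code step by step.

Initialize: table = {}
Entering loop: for j in range(7):

After execution: table = {0: 0, 1: 1, 2: 4, 3: 9, 4: 16, 5: 25, 6: 36}
{0: 0, 1: 1, 2: 4, 3: 9, 4: 16, 5: 25, 6: 36}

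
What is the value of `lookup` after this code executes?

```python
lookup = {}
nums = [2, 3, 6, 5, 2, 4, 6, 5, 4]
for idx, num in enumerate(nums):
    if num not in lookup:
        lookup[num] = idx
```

Let's trace through this code step by step.

Initialize: lookup = {}
Initialize: nums = [2, 3, 6, 5, 2, 4, 6, 5, 4]
Entering loop: for idx, num in enumerate(nums):

After execution: lookup = {2: 0, 3: 1, 6: 2, 5: 3, 4: 5}
{2: 0, 3: 1, 6: 2, 5: 3, 4: 5}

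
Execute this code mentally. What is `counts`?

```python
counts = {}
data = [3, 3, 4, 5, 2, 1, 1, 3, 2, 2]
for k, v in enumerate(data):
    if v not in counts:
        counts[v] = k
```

Let's trace through this code step by step.

Initialize: counts = {}
Initialize: data = [3, 3, 4, 5, 2, 1, 1, 3, 2, 2]
Entering loop: for k, v in enumerate(data):

After execution: counts = {3: 0, 4: 2, 5: 3, 2: 4, 1: 5}
{3: 0, 4: 2, 5: 3, 2: 4, 1: 5}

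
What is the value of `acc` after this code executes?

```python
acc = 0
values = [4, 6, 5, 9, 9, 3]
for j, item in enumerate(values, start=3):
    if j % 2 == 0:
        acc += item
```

Let's trace through this code step by step.

Initialize: acc = 0
Initialize: values = [4, 6, 5, 9, 9, 3]
Entering loop: for j, item in enumerate(values, start=3):

After execution: acc = 18
18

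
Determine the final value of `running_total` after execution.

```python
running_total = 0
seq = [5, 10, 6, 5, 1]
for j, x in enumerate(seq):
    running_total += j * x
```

Let's trace through this code step by step.

Initialize: running_total = 0
Initialize: seq = [5, 10, 6, 5, 1]
Entering loop: for j, x in enumerate(seq):

After execution: running_total = 41
41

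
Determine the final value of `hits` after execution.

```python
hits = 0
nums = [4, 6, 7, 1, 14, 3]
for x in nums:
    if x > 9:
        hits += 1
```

Let's trace through this code step by step.

Initialize: hits = 0
Initialize: nums = [4, 6, 7, 1, 14, 3]
Entering loop: for x in nums:

After execution: hits = 1
1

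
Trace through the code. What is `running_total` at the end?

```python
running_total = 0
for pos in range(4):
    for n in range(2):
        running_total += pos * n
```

Let's trace through this code step by step.

Initialize: running_total = 0
Entering loop: for pos in range(4):

After execution: running_total = 6
6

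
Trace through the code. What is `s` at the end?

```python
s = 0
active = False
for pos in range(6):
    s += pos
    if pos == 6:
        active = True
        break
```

Let's trace through this code step by step.

Initialize: s = 0
Initialize: active = False
Entering loop: for pos in range(6):

After execution: s = 15
15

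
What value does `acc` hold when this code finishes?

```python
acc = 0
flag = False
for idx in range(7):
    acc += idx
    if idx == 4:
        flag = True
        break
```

Let's trace through this code step by step.

Initialize: acc = 0
Initialize: flag = False
Entering loop: for idx in range(7):

After execution: acc = 10
10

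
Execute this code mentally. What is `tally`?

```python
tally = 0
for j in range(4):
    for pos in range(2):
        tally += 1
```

Let's trace through this code step by step.

Initialize: tally = 0
Entering loop: for j in range(4):

After execution: tally = 8
8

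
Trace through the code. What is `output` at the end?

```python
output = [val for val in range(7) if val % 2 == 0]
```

Let's trace through this code step by step.

Initialize: output = [val for val in range(7) if val % 2 == 0]

After execution: output = [0, 2, 4, 6]
[0, 2, 4, 6]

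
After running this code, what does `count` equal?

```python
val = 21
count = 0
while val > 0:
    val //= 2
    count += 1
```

Let's trace through this code step by step.

Initialize: val = 21
Initialize: count = 0
Entering loop: while val > 0:

After execution: count = 5
5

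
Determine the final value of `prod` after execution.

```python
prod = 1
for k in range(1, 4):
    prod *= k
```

Let's trace through this code step by step.

Initialize: prod = 1
Entering loop: for k in range(1, 4):

After execution: prod = 6
6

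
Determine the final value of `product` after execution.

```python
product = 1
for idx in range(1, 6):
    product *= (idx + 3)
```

Let's trace through this code step by step.

Initialize: product = 1
Entering loop: for idx in range(1, 6):

After execution: product = 6720
6720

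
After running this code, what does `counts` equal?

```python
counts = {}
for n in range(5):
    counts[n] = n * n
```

Let's trace through this code step by step.

Initialize: counts = {}
Entering loop: for n in range(5):

After execution: counts = {0: 0, 1: 1, 2: 4, 3: 9, 4: 16}
{0: 0, 1: 1, 2: 4, 3: 9, 4: 16}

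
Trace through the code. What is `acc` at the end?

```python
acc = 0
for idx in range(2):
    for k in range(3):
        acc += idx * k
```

Let's trace through this code step by step.

Initialize: acc = 0
Entering loop: for idx in range(2):

After execution: acc = 3
3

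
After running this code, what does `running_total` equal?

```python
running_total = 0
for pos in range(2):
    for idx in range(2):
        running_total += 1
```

Let's trace through this code step by step.

Initialize: running_total = 0
Entering loop: for pos in range(2):

After execution: running_total = 4
4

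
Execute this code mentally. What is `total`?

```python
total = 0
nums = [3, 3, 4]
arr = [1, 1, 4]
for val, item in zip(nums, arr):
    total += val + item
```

Let's trace through this code step by step.

Initialize: total = 0
Initialize: nums = [3, 3, 4]
Initialize: arr = [1, 1, 4]
Entering loop: for val, item in zip(nums, arr):

After execution: total = 16
16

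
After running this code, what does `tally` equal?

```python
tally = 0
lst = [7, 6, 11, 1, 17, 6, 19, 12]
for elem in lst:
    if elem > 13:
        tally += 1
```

Let's trace through this code step by step.

Initialize: tally = 0
Initialize: lst = [7, 6, 11, 1, 17, 6, 19, 12]
Entering loop: for elem in lst:

After execution: tally = 2
2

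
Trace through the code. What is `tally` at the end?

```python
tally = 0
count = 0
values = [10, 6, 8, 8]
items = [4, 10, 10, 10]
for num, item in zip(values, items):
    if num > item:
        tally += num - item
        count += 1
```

Let's trace through this code step by step.

Initialize: tally = 0
Initialize: count = 0
Initialize: values = [10, 6, 8, 8]
Initialize: items = [4, 10, 10, 10]
Entering loop: for num, item in zip(values, items):

After execution: tally = 6
6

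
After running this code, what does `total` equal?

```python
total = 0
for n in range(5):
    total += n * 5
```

Let's trace through this code step by step.

Initialize: total = 0
Entering loop: for n in range(5):

After execution: total = 50
50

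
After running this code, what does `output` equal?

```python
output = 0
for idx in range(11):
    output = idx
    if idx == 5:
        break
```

Let's trace through this code step by step.

Initialize: output = 0
Entering loop: for idx in range(11):

After execution: output = 5
5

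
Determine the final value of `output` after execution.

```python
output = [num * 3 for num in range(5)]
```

Let's trace through this code step by step.

Initialize: output = [num * 3 for num in range(5)]

After execution: output = [0, 3, 6, 9, 12]
[0, 3, 6, 9, 12]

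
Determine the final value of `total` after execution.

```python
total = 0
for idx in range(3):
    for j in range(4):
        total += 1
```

Let's trace through this code step by step.

Initialize: total = 0
Entering loop: for idx in range(3):

After execution: total = 12
12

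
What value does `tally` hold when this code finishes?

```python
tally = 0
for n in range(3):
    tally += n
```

Let's trace through this code step by step.

Initialize: tally = 0
Entering loop: for n in range(3):

After execution: tally = 3
3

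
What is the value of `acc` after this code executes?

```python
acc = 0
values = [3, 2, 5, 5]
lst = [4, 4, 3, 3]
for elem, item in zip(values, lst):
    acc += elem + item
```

Let's trace through this code step by step.

Initialize: acc = 0
Initialize: values = [3, 2, 5, 5]
Initialize: lst = [4, 4, 3, 3]
Entering loop: for elem, item in zip(values, lst):

After execution: acc = 29
29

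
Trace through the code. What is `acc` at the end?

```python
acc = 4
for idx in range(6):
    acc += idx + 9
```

Let's trace through this code step by step.

Initialize: acc = 4
Entering loop: for idx in range(6):

After execution: acc = 73
73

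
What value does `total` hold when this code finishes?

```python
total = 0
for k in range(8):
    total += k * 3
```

Let's trace through this code step by step.

Initialize: total = 0
Entering loop: for k in range(8):

After execution: total = 84
84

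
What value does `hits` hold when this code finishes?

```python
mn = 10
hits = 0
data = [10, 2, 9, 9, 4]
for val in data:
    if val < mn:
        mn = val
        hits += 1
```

Let's trace through this code step by step.

Initialize: mn = 10
Initialize: hits = 0
Initialize: data = [10, 2, 9, 9, 4]
Entering loop: for val in data:

After execution: hits = 1
1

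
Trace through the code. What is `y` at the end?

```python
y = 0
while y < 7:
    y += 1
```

Let's trace through this code step by step.

Initialize: y = 0
Entering loop: while y < 7:

After execution: y = 7
7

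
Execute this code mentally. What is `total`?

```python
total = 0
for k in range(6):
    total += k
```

Let's trace through this code step by step.

Initialize: total = 0
Entering loop: for k in range(6):

After execution: total = 15
15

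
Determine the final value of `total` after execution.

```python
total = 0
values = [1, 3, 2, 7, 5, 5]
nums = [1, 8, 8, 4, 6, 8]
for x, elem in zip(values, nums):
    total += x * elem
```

Let's trace through this code step by step.

Initialize: total = 0
Initialize: values = [1, 3, 2, 7, 5, 5]
Initialize: nums = [1, 8, 8, 4, 6, 8]
Entering loop: for x, elem in zip(values, nums):

After execution: total = 139
139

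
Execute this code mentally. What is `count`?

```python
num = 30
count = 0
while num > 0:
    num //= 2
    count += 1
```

Let's trace through this code step by step.

Initialize: num = 30
Initialize: count = 0
Entering loop: while num > 0:

After execution: count = 5
5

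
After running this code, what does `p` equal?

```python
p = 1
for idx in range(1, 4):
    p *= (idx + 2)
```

Let's trace through this code step by step.

Initialize: p = 1
Entering loop: for idx in range(1, 4):

After execution: p = 60
60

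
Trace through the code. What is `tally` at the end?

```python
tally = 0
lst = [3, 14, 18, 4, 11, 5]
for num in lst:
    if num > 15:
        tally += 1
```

Let's trace through this code step by step.

Initialize: tally = 0
Initialize: lst = [3, 14, 18, 4, 11, 5]
Entering loop: for num in lst:

After execution: tally = 1
1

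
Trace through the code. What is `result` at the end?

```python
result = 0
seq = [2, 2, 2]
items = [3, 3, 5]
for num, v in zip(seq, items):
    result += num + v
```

Let's trace through this code step by step.

Initialize: result = 0
Initialize: seq = [2, 2, 2]
Initialize: items = [3, 3, 5]
Entering loop: for num, v in zip(seq, items):

After execution: result = 17
17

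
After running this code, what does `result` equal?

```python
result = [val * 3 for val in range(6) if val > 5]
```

Let's trace through this code step by step.

Initialize: result = [val * 3 for val in range(6) if val > 5]

After execution: result = []
[]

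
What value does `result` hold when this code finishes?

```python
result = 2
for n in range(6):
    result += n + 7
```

Let's trace through this code step by step.

Initialize: result = 2
Entering loop: for n in range(6):

After execution: result = 59
59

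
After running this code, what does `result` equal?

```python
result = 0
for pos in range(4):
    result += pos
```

Let's trace through this code step by step.

Initialize: result = 0
Entering loop: for pos in range(4):

After execution: result = 6
6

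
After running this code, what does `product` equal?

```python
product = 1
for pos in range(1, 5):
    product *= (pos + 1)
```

Let's trace through this code step by step.

Initialize: product = 1
Entering loop: for pos in range(1, 5):

After execution: product = 120
120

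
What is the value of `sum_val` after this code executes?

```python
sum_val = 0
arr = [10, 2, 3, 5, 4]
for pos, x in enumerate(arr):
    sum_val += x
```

Let's trace through this code step by step.

Initialize: sum_val = 0
Initialize: arr = [10, 2, 3, 5, 4]
Entering loop: for pos, x in enumerate(arr):

After execution: sum_val = 24
24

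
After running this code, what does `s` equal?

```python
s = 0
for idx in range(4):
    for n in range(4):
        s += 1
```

Let's trace through this code step by step.

Initialize: s = 0
Entering loop: for idx in range(4):

After execution: s = 16
16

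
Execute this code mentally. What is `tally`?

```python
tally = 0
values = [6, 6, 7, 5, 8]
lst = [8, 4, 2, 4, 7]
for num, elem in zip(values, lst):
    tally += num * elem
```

Let's trace through this code step by step.

Initialize: tally = 0
Initialize: values = [6, 6, 7, 5, 8]
Initialize: lst = [8, 4, 2, 4, 7]
Entering loop: for num, elem in zip(values, lst):

After execution: tally = 162
162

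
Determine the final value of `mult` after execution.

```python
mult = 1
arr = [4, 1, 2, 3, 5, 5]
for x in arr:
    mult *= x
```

Let's trace through this code step by step.

Initialize: mult = 1
Initialize: arr = [4, 1, 2, 3, 5, 5]
Entering loop: for x in arr:

After execution: mult = 600
600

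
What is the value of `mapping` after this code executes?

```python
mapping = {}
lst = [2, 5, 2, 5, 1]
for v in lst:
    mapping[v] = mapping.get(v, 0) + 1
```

Let's trace through this code step by step.

Initialize: mapping = {}
Initialize: lst = [2, 5, 2, 5, 1]
Entering loop: for v in lst:

After execution: mapping = {2: 2, 5: 2, 1: 1}
{2: 2, 5: 2, 1: 1}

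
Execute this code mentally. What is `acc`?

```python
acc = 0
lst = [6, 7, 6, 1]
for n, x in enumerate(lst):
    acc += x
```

Let's trace through this code step by step.

Initialize: acc = 0
Initialize: lst = [6, 7, 6, 1]
Entering loop: for n, x in enumerate(lst):

After execution: acc = 20
20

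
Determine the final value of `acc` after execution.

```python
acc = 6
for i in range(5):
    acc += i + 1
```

Let's trace through this code step by step.

Initialize: acc = 6
Entering loop: for i in range(5):

After execution: acc = 21
21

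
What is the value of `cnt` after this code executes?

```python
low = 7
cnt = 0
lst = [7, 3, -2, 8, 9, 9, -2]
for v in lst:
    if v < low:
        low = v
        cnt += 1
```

Let's trace through this code step by step.

Initialize: low = 7
Initialize: cnt = 0
Initialize: lst = [7, 3, -2, 8, 9, 9, -2]
Entering loop: for v in lst:

After execution: cnt = 2
2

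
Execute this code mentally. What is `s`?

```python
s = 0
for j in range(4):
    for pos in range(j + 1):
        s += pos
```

Let's trace through this code step by step.

Initialize: s = 0
Entering loop: for j in range(4):

After execution: s = 10
10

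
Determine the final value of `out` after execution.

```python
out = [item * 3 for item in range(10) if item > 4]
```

Let's trace through this code step by step.

Initialize: out = [item * 3 for item in range(10) if item > 4]

After execution: out = [15, 18, 21, 24, 27]
[15, 18, 21, 24, 27]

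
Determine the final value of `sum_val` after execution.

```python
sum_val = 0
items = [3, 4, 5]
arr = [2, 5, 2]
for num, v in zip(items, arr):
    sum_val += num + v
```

Let's trace through this code step by step.

Initialize: sum_val = 0
Initialize: items = [3, 4, 5]
Initialize: arr = [2, 5, 2]
Entering loop: for num, v in zip(items, arr):

After execution: sum_val = 21
21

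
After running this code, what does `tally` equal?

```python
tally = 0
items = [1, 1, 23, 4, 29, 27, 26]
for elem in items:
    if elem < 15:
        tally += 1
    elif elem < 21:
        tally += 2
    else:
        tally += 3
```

Let's trace through this code step by step.

Initialize: tally = 0
Initialize: items = [1, 1, 23, 4, 29, 27, 26]
Entering loop: for elem in items:

After execution: tally = 15
15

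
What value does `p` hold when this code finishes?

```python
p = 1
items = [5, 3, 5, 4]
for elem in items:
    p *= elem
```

Let's trace through this code step by step.

Initialize: p = 1
Initialize: items = [5, 3, 5, 4]
Entering loop: for elem in items:

After execution: p = 300
300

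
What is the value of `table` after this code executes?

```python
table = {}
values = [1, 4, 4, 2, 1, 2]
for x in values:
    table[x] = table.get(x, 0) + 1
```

Let's trace through this code step by step.

Initialize: table = {}
Initialize: values = [1, 4, 4, 2, 1, 2]
Entering loop: for x in values:

After execution: table = {1: 2, 4: 2, 2: 2}
{1: 2, 4: 2, 2: 2}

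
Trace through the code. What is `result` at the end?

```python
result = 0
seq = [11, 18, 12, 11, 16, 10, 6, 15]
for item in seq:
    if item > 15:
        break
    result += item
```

Let's trace through this code step by step.

Initialize: result = 0
Initialize: seq = [11, 18, 12, 11, 16, 10, 6, 15]
Entering loop: for item in seq:

After execution: result = 11
11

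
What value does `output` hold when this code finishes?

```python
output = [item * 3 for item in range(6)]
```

Let's trace through this code step by step.

Initialize: output = [item * 3 for item in range(6)]

After execution: output = [0, 3, 6, 9, 12, 15]
[0, 3, 6, 9, 12, 15]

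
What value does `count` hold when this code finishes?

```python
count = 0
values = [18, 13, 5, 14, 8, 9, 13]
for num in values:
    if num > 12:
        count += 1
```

Let's trace through this code step by step.

Initialize: count = 0
Initialize: values = [18, 13, 5, 14, 8, 9, 13]
Entering loop: for num in values:

After execution: count = 4
4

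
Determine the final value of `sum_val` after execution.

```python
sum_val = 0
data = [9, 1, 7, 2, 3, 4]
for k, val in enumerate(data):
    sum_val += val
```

Let's trace through this code step by step.

Initialize: sum_val = 0
Initialize: data = [9, 1, 7, 2, 3, 4]
Entering loop: for k, val in enumerate(data):

After execution: sum_val = 26
26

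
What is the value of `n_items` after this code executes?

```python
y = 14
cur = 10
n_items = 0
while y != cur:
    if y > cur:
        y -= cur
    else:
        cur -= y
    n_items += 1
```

Let's trace through this code step by step.

Initialize: y = 14
Initialize: cur = 10
Initialize: n_items = 0
Entering loop: while y != cur:

After execution: n_items = 4
4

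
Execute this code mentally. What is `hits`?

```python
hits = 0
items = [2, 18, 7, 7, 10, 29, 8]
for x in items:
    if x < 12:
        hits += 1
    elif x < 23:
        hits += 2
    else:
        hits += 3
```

Let's trace through this code step by step.

Initialize: hits = 0
Initialize: items = [2, 18, 7, 7, 10, 29, 8]
Entering loop: for x in items:

After execution: hits = 10
10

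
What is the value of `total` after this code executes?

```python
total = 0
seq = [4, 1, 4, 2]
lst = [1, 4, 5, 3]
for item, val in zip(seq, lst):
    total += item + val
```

Let's trace through this code step by step.

Initialize: total = 0
Initialize: seq = [4, 1, 4, 2]
Initialize: lst = [1, 4, 5, 3]
Entering loop: for item, val in zip(seq, lst):

After execution: total = 24
24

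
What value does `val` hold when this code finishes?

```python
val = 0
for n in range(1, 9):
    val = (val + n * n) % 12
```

Let's trace through this code step by step.

Initialize: val = 0
Entering loop: for n in range(1, 9):

After execution: val = 0
0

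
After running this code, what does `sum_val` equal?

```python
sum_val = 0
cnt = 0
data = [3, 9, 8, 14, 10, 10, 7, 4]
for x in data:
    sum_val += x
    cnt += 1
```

Let's trace through this code step by step.

Initialize: sum_val = 0
Initialize: cnt = 0
Initialize: data = [3, 9, 8, 14, 10, 10, 7, 4]
Entering loop: for x in data:

After execution: sum_val = 65
65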